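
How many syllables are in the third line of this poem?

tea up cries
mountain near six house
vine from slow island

The third line: vine (1), from (1), slow (1), island (2) → 5

5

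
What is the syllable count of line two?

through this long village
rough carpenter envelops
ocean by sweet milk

Line two: rough(1) + carpenter(3) + envelops(3) = 7

7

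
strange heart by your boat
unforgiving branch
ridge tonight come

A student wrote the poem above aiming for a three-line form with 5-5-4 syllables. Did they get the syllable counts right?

Line 1: strange (1), heart (1), by (1), your (1), boat (1) → 5 ✓
Line 2: unforgiving (4), branch (1) → 5 ✓
Line 3: ridge (1), tonight (2), come (1) → 4 ✓

Yes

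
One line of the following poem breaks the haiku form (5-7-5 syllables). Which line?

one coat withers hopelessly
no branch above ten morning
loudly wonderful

Line 1: one(1) + coat(1) + withers(2) + hopelessly(3) = 7 (expected 5)
Line 2: no(1) + branch(1) + above(2) + ten(1) + morning(2) = 7 ✓
Line 3: loudly(2) + wonderful(3) = 5 ✓

The first line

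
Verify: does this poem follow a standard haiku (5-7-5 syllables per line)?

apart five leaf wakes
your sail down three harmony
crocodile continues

Line 1: apart (2), five (1), leaf (1), wakes (1) → 5 ✓
Line 2: your (1), sail (1), down (1), three (1), harmony (3) → 7 ✓
Line 3: crocodile (3), continues (3) → 6 (expected 5)

No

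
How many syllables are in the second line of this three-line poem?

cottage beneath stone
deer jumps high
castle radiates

The second line: deer (1), jumps (1), high (1) → 3

3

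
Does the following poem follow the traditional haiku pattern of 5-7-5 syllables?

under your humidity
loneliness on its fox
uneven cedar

Line 1: under (2), your (1), humidity (4) → 7 (expected 5)
Line 2: loneliness (3), on (1), its (1), fox (1) → 6 (expected 7)
Line 3: uneven (3), cedar (2) → 5 ✓

No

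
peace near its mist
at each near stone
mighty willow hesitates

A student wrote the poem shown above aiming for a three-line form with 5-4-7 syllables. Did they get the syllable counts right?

No

Line 1: "peace near its mist": 1+1+1+1 = 4 (expected 5)
Line 2: "at each near stone": 1+1+1+1 = 4 ✓
Line 3: "mighty willow hesitates": 2+2+3 = 7 ✓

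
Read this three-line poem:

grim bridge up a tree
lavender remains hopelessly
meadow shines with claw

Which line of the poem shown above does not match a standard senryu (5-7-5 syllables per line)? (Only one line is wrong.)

Line 2

Line 1: grim(1) + bridge(1) + up(1) + a(1) + tree(1) = 5 ✓
Line 2: lavender(3) + remains(2) + hopelessly(3) = 8 (expected 7)
Line 3: meadow(2) + shines(1) + with(1) + claw(1) = 5 ✓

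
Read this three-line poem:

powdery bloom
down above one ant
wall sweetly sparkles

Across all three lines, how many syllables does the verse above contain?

Line 1: powdery (3), bloom (1) → 4
Line 2: down (1), above (2), one (1), ant (1) → 5
Line 3: wall (1), sweetly (2), sparkles (2) → 5
Total: 4 + 5 + 5 = 14

14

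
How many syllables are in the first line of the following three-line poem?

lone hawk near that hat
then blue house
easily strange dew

5

The first line: lone(1) + hawk(1) + near(1) + that(1) + hat(1) = 5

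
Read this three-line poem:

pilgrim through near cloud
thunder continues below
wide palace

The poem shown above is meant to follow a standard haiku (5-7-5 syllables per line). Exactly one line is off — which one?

Line 1: pilgrim (2), through (1), near (1), cloud (1) → 5 ✓
Line 2: thunder (2), continues (3), below (2) → 7 ✓
Line 3: wide (1), palace (2) → 3 (expected 5)

The third line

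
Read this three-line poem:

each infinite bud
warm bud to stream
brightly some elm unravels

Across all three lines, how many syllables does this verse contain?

16

Line 1: each (1), infinite (3), bud (1) → 5
Line 2: warm (1), bud (1), to (1), stream (1) → 4
Line 3: brightly (2), some (1), elm (1), unravels (3) → 7
Total: 5 + 4 + 7 = 16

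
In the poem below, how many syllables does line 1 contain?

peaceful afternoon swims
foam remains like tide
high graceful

6

Line 1: "peaceful afternoon swims": 2+3+1 = 6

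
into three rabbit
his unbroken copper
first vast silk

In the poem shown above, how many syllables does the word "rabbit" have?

2

"rabbit" has 2 syllables.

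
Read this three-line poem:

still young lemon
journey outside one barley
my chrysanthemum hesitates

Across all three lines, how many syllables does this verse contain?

19

Line 1: "still young lemon": 1+1+2 = 4
Line 2: "journey outside one barley": 2+2+1+2 = 7
Line 3: "my chrysanthemum hesitates": 1+4+3 = 8
Total: 4 + 7 + 8 = 19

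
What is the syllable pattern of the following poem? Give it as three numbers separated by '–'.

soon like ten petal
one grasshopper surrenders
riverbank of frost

5–7–5

Line 1: "soon like ten petal": 1+1+1+2 = 5
Line 2: "one grasshopper surrenders": 1+3+3 = 7
Line 3: "riverbank of frost": 3+1+1 = 5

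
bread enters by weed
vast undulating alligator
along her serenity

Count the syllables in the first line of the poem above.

5

The first line: bread (1), enters (2), by (1), weed (1) → 5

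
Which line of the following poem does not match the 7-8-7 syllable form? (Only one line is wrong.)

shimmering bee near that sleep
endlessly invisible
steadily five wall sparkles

Line 2

Line 1: "shimmering bee near that sleep": 3+1+1+1+1 = 7 ✓
Line 2: "endlessly invisible": 3+4 = 7 (expected 8)
Line 3: "steadily five wall sparkles": 3+1+1+2 = 7 ✓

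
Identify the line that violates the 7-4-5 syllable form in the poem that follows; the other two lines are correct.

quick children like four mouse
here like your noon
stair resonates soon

Line 1: quick(1) + children(2) + like(1) + four(1) + mouse(1) = 6 (expected 7)
Line 2: here(1) + like(1) + your(1) + noon(1) = 4 ✓
Line 3: stair(1) + resonates(3) + soon(1) = 5 ✓

Line 1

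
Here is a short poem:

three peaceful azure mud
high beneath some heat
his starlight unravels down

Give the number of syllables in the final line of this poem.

The final line: "his starlight unravels down": 1+2+3+1 = 7

7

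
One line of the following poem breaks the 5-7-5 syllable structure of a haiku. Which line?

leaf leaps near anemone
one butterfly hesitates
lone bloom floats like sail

Line 1

Line 1: leaf (1), leaps (1), near (1), anemone (4) → 7 (expected 5)
Line 2: one (1), butterfly (3), hesitates (3) → 7 ✓
Line 3: lone (1), bloom (1), floats (1), like (1), sail (1) → 5 ✓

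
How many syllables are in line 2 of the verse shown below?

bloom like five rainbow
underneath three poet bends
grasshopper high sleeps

7

Line 2: underneath(3) + three(1) + poet(2) + bends(1) = 7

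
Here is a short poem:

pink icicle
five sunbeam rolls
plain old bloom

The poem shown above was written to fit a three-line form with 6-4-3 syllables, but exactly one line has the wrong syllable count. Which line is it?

Line 1: pink(1) + icicle(3) = 4 (expected 6)
Line 2: five(1) + sunbeam(2) + rolls(1) = 4 ✓
Line 3: plain(1) + old(1) + bloom(1) = 3 ✓

Line 1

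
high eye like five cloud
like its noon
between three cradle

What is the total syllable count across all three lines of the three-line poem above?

13

Line 1: high (1), eye (1), like (1), five (1), cloud (1) → 5
Line 2: like (1), its (1), noon (1) → 3
Line 3: between (2), three (1), cradle (2) → 5
Total: 5 + 3 + 5 = 13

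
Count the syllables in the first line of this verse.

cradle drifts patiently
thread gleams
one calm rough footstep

6

The first line: cradle(2) + drifts(1) + patiently(3) = 6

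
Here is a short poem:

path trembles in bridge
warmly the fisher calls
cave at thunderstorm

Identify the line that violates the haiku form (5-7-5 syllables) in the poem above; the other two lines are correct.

The second line

Line 1: path(1) + trembles(2) + in(1) + bridge(1) = 5 ✓
Line 2: warmly(2) + the(1) + fisher(2) + calls(1) = 6 (expected 7)
Line 3: cave(1) + at(1) + thunderstorm(3) = 5 ✓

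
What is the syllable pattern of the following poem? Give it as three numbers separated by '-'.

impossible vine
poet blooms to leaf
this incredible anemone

5-5-9

Line 1: "impossible vine": 4+1 = 5
Line 2: "poet blooms to leaf": 2+1+1+1 = 5
Line 3: "this incredible anemone": 1+4+4 = 9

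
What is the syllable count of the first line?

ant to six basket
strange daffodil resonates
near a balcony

The first line: ant(1) + to(1) + six(1) + basket(2) = 5

5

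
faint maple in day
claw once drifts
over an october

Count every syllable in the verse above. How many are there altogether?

14

Line 1: faint (1), maple (2), in (1), day (1) → 5
Line 2: claw (1), once (1), drifts (1) → 3
Line 3: over (2), an (1), october (3) → 6
Total: 5 + 3 + 6 = 14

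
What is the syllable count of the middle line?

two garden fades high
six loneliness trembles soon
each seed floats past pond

7

The middle line: six (1), loneliness (3), trembles (2), soon (1) → 7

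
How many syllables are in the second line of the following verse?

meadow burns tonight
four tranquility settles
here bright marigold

The second line: four (1), tranquility (4), settles (2) → 7

7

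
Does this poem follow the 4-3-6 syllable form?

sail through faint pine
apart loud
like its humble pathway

Yes

Line 1: "sail through faint pine": 1+1+1+1 = 4 ✓
Line 2: "apart loud": 2+1 = 3 ✓
Line 3: "like its humble pathway": 1+1+2+2 = 6 ✓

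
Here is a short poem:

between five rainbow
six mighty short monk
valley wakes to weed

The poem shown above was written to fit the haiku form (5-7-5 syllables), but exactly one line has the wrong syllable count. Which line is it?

Line 2

Line 1: "between five rainbow": 2+1+2 = 5 ✓
Line 2: "six mighty short monk": 1+2+1+1 = 5 (expected 7)
Line 3: "valley wakes to weed": 2+1+1+1 = 5 ✓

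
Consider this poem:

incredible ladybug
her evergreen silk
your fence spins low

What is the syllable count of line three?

Line three: your(1) + fence(1) + spins(1) + low(1) = 4

4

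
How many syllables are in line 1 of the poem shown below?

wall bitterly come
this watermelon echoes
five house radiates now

5

Line 1: "wall bitterly come": 1+3+1 = 5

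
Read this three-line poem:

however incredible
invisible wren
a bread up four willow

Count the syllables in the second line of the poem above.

The second line: invisible (4), wren (1) → 5

5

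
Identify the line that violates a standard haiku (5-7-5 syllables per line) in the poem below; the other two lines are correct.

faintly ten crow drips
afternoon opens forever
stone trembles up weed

Line 1: faintly(2) + ten(1) + crow(1) + drips(1) = 5 ✓
Line 2: afternoon(3) + opens(2) + forever(3) = 8 (expected 7)
Line 3: stone(1) + trembles(2) + up(1) + weed(1) = 5 ✓

Line 2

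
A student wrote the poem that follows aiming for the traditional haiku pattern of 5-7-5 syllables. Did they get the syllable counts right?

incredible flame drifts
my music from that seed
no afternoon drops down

No

Line 1: "incredible flame drifts": 4+1+1 = 6 (expected 5)
Line 2: "my music from that seed": 1+2+1+1+1 = 6 (expected 7)
Line 3: "no afternoon drops down": 1+3+1+1 = 6 (expected 5)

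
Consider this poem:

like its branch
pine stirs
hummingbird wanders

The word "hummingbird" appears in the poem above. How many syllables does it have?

"hummingbird" has 3 syllables.

3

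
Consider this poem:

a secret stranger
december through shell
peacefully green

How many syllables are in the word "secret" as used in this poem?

2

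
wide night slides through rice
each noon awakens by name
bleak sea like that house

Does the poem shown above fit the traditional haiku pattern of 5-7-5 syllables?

Yes

Line 1: wide(1) + night(1) + slides(1) + through(1) + rice(1) = 5 ✓
Line 2: each(1) + noon(1) + awakens(3) + by(1) + name(1) = 7 ✓
Line 3: bleak(1) + sea(1) + like(1) + that(1) + house(1) = 5 ✓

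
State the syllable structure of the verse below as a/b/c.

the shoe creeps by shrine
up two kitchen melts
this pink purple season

Line 1: the (1), shoe (1), creeps (1), by (1), shrine (1) → 5
Line 2: up (1), two (1), kitchen (2), melts (1) → 5
Line 3: this (1), pink (1), purple (2), season (2) → 6

5/5/6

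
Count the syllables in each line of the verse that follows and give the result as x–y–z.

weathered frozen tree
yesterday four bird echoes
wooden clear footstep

5–7–5

Line 1: weathered(2) + frozen(2) + tree(1) = 5
Line 2: yesterday(3) + four(1) + bird(1) + echoes(2) = 7
Line 3: wooden(2) + clear(1) + footstep(2) = 5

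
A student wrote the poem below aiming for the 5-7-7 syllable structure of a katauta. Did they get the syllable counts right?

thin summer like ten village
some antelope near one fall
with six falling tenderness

No

Line 1: thin (1), summer (2), like (1), ten (1), village (2) → 7 (expected 5)
Line 2: some (1), antelope (3), near (1), one (1), fall (1) → 7 ✓
Line 3: with (1), six (1), falling (2), tenderness (3) → 7 ✓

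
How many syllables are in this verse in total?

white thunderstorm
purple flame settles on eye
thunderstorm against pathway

18

Line 1: "white thunderstorm": 1+3 = 4
Line 2: "purple flame settles on eye": 2+1+2+1+1 = 7
Line 3: "thunderstorm against pathway": 3+2+2 = 7
Total: 4 + 7 + 7 = 18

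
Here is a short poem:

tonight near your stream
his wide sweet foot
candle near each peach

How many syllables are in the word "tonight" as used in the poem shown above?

"tonight" has 2 syllables.

2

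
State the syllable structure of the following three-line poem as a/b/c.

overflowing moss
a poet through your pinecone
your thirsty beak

5/7/4

Line 1: overflowing (4), moss (1) → 5
Line 2: a (1), poet (2), through (1), your (1), pinecone (2) → 7
Line 3: your (1), thirsty (2), beak (1) → 4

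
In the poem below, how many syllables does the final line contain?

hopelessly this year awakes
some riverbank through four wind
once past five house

The final line: once (1), past (1), five (1), house (1) → 4

4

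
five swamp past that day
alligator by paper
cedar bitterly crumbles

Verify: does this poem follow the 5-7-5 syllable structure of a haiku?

Line 1: five(1) + swamp(1) + past(1) + that(1) + day(1) = 5 ✓
Line 2: alligator(4) + by(1) + paper(2) = 7 ✓
Line 3: cedar(2) + bitterly(3) + crumbles(2) = 7 (expected 5)

No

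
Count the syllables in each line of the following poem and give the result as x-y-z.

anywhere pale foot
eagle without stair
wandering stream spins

5-5-5

Line 1: anywhere (3), pale (1), foot (1) → 5
Line 2: eagle (2), without (2), stair (1) → 5
Line 3: wandering (3), stream (1), spins (1) → 5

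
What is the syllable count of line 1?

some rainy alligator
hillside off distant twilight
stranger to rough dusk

Line 1: some(1) + rainy(2) + alligator(4) = 7

7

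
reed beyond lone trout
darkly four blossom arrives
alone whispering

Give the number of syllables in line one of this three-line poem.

5

Line one: "reed beyond lone trout": 1+2+1+1 = 5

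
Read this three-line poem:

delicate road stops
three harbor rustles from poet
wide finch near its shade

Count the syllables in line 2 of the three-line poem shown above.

Line 2: three (1), harbor (2), rustles (2), from (1), poet (2) → 8

8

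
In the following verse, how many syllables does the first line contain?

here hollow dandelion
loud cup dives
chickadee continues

7

The first line: here(1) + hollow(2) + dandelion(4) = 7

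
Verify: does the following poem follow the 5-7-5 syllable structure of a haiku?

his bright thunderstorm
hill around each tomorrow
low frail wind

Line 1: his(1) + bright(1) + thunderstorm(3) = 5 ✓
Line 2: hill(1) + around(2) + each(1) + tomorrow(3) = 7 ✓
Line 3: low(1) + frail(1) + wind(1) = 3 (expected 5)

No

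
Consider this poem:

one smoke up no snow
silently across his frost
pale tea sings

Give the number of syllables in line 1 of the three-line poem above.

5

Line 1: one(1) + smoke(1) + up(1) + no(1) + snow(1) = 5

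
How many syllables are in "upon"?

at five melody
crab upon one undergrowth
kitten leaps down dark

2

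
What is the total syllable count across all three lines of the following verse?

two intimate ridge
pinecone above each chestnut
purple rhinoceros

18

Line 1: two (1), intimate (3), ridge (1) → 5
Line 2: pinecone (2), above (2), each (1), chestnut (2) → 7
Line 3: purple (2), rhinoceros (4) → 6
Total: 5 + 7 + 6 = 18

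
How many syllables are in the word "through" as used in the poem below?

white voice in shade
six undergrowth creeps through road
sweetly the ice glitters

"through" has 1 syllable.

1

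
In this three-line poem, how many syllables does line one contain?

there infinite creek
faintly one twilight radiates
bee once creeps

Line one: there(1) + infinite(3) + creek(1) = 5

5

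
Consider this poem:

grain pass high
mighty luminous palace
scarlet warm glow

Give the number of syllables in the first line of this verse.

The first line: grain(1) + pass(1) + high(1) = 3

3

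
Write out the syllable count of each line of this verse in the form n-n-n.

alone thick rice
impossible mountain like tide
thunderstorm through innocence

4-8-7

Line 1: alone(2) + thick(1) + rice(1) = 4
Line 2: impossible(4) + mountain(2) + like(1) + tide(1) = 8
Line 3: thunderstorm(3) + through(1) + innocence(3) = 7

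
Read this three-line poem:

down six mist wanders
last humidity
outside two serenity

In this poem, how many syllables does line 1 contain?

5

Line 1: down(1) + six(1) + mist(1) + wanders(2) = 5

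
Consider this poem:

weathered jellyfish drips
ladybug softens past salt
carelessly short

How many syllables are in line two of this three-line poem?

7

Line two: ladybug(3) + softens(2) + past(1) + salt(1) = 7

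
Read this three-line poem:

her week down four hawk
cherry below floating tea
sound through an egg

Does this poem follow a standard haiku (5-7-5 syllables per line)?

Line 1: her (1), week (1), down (1), four (1), hawk (1) → 5 ✓
Line 2: cherry (2), below (2), floating (2), tea (1) → 7 ✓
Line 3: sound (1), through (1), an (1), egg (1) → 4 (expected 5)

No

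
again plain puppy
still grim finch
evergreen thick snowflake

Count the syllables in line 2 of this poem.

Line 2: "still grim finch": 1+1+1 = 3

3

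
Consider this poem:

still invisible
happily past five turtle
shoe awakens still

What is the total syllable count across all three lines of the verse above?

17

Line 1: still(1) + invisible(4) = 5
Line 2: happily(3) + past(1) + five(1) + turtle(2) = 7
Line 3: shoe(1) + awakens(3) + still(1) = 5
Total: 5 + 7 + 5 = 17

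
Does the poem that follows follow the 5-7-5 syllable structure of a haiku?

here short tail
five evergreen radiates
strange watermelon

No

Line 1: here(1) + short(1) + tail(1) = 3 (expected 5)
Line 2: five(1) + evergreen(3) + radiates(3) = 7 ✓
Line 3: strange(1) + watermelon(4) = 5 ✓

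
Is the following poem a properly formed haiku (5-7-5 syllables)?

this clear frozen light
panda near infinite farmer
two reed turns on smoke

Line 1: this (1), clear (1), frozen (2), light (1) → 5 ✓
Line 2: panda (2), near (1), infinite (3), farmer (2) → 8 (expected 7)
Line 3: two (1), reed (1), turns (1), on (1), smoke (1) → 5 ✓

No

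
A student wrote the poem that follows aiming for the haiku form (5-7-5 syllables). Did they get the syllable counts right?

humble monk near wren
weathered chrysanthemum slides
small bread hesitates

Yes

Line 1: "humble monk near wren": 2+1+1+1 = 5 ✓
Line 2: "weathered chrysanthemum slides": 2+4+1 = 7 ✓
Line 3: "small bread hesitates": 1+1+3 = 5 ✓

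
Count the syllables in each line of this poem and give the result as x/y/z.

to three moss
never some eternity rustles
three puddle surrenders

3/9/6

Line 1: "to three moss": 1+1+1 = 3
Line 2: "never some eternity rustles": 2+1+4+2 = 9
Line 3: "three puddle surrenders": 1+2+3 = 6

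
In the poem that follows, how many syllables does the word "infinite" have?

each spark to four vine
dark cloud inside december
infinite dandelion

3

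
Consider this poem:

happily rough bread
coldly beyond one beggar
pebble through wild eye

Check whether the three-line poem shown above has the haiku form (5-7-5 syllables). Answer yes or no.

Line 1: happily (3), rough (1), bread (1) → 5 ✓
Line 2: coldly (2), beyond (2), one (1), beggar (2) → 7 ✓
Line 3: pebble (2), through (1), wild (1), eye (1) → 5 ✓

Yes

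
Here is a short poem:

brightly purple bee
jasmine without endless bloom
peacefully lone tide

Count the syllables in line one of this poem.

Line one: "brightly purple bee": 2+2+1 = 5

5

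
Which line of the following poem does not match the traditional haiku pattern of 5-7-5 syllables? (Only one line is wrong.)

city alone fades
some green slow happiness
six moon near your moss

Line 2

Line 1: "city alone fades": 2+2+1 = 5 ✓
Line 2: "some green slow happiness": 1+1+1+3 = 6 (expected 7)
Line 3: "six moon near your moss": 1+1+1+1+1 = 5 ✓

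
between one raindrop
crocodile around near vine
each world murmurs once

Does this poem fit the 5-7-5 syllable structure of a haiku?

Yes

Line 1: "between one raindrop": 2+1+2 = 5 ✓
Line 2: "crocodile around near vine": 3+2+1+1 = 7 ✓
Line 3: "each world murmurs once": 1+1+2+1 = 5 ✓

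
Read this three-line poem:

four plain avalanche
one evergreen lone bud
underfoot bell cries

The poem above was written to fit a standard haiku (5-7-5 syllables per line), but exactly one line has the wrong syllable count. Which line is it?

Line 1: "four plain avalanche": 1+1+3 = 5 ✓
Line 2: "one evergreen lone bud": 1+3+1+1 = 6 (expected 7)
Line 3: "underfoot bell cries": 3+1+1 = 5 ✓

The second line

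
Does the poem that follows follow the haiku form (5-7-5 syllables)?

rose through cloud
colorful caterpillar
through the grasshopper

No

Line 1: rose (1), through (1), cloud (1) → 3 (expected 5)
Line 2: colorful (3), caterpillar (4) → 7 ✓
Line 3: through (1), the (1), grasshopper (3) → 5 ✓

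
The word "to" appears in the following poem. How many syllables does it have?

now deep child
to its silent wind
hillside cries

1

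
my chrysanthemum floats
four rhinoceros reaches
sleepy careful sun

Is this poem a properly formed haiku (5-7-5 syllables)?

Line 1: "my chrysanthemum floats": 1+4+1 = 6 (expected 5)
Line 2: "four rhinoceros reaches": 1+4+2 = 7 ✓
Line 3: "sleepy careful sun": 2+2+1 = 5 ✓

No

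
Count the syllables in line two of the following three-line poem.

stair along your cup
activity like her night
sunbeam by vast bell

Line two: activity(4) + like(1) + her(1) + night(1) = 7

7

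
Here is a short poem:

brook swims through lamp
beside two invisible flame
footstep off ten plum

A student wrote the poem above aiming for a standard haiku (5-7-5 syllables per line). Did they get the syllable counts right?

No

Line 1: "brook swims through lamp": 1+1+1+1 = 4 (expected 5)
Line 2: "beside two invisible flame": 2+1+4+1 = 8 (expected 7)
Line 3: "footstep off ten plum": 2+1+1+1 = 5 ✓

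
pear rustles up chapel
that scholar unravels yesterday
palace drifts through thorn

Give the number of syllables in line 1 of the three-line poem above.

6

Line 1: pear(1) + rustles(2) + up(1) + chapel(2) = 6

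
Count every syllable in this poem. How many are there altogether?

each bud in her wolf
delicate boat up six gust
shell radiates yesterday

19

Line 1: each(1) + bud(1) + in(1) + her(1) + wolf(1) = 5
Line 2: delicate(3) + boat(1) + up(1) + six(1) + gust(1) = 7
Line 3: shell(1) + radiates(3) + yesterday(3) = 7
Total: 5 + 7 + 7 = 19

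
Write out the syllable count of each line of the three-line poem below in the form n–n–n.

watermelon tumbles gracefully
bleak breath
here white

Line 1: watermelon(4) + tumbles(2) + gracefully(3) = 9
Line 2: bleak(1) + breath(1) = 2
Line 3: here(1) + white(1) = 2

9–2–2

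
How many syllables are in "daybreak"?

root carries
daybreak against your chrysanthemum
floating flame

2

"daybreak" has 2 syllables.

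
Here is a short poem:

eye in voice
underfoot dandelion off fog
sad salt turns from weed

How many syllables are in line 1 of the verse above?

3

Line 1: eye(1) + in(1) + voice(1) = 3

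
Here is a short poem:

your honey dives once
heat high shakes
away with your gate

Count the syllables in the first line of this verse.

5

The first line: your (1), honey (2), dives (1), once (1) → 5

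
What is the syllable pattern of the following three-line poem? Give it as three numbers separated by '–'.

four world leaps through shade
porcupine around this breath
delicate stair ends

Line 1: four(1) + world(1) + leaps(1) + through(1) + shade(1) = 5
Line 2: porcupine(3) + around(2) + this(1) + breath(1) = 7
Line 3: delicate(3) + stair(1) + ends(1) = 5

5–7–5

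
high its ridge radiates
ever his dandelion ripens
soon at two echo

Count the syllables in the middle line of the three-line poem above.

9

The middle line: ever(2) + his(1) + dandelion(4) + ripens(2) = 9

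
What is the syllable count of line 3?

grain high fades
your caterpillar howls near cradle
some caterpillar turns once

Line 3: some (1), caterpillar (4), turns (1), once (1) → 7

7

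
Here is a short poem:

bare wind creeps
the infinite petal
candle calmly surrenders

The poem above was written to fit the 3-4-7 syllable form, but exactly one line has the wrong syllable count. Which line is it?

Line 2

Line 1: "bare wind creeps": 1+1+1 = 3 ✓
Line 2: "the infinite petal": 1+3+2 = 6 (expected 4)
Line 3: "candle calmly surrenders": 2+2+3 = 7 ✓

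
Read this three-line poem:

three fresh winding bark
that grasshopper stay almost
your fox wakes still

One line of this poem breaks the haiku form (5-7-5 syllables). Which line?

The third line

Line 1: "three fresh winding bark": 1+1+2+1 = 5 ✓
Line 2: "that grasshopper stay almost": 1+3+1+2 = 7 ✓
Line 3: "your fox wakes still": 1+1+1+1 = 4 (expected 5)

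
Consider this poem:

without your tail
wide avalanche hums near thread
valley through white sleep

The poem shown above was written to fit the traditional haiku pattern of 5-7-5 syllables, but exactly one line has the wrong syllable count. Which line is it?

Line 1

Line 1: "without your tail": 2+1+1 = 4 (expected 5)
Line 2: "wide avalanche hums near thread": 1+3+1+1+1 = 7 ✓
Line 3: "valley through white sleep": 2+1+1+1 = 5 ✓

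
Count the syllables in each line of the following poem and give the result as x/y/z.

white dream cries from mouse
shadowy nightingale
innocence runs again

5/6/6

Line 1: white (1), dream (1), cries (1), from (1), mouse (1) → 5
Line 2: shadowy (3), nightingale (3) → 6
Line 3: innocence (3), runs (1), again (2) → 6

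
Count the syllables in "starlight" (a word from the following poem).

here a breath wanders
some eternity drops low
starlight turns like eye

2

"starlight" has 2 syllables.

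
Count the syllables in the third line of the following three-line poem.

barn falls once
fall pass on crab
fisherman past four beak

The third line: "fisherman past four beak": 3+1+1+1 = 6

6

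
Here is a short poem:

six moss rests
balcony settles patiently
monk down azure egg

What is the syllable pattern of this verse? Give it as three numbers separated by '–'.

3–8–5

Line 1: six(1) + moss(1) + rests(1) = 3
Line 2: balcony(3) + settles(2) + patiently(3) = 8
Line 3: monk(1) + down(1) + azure(2) + egg(1) = 5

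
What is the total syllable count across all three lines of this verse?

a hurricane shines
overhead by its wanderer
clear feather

Line 1: a (1), hurricane (3), shines (1) → 5
Line 2: overhead (3), by (1), its (1), wanderer (3) → 8
Line 3: clear (1), feather (2) → 3
Total: 5 + 8 + 3 = 16

16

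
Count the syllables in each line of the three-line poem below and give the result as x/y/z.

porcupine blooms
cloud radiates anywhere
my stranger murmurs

Line 1: porcupine(3) + blooms(1) = 4
Line 2: cloud(1) + radiates(3) + anywhere(3) = 7
Line 3: my(1) + stranger(2) + murmurs(2) = 5

4/7/5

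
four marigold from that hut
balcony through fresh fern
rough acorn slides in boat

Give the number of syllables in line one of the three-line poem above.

7

Line one: "four marigold from that hut": 1+3+1+1+1 = 7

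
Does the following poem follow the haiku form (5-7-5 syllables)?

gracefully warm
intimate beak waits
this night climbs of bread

Line 1: gracefully(3) + warm(1) = 4 (expected 5)
Line 2: intimate(3) + beak(1) + waits(1) = 5 (expected 7)
Line 3: this(1) + night(1) + climbs(1) + of(1) + bread(1) = 5 ✓

No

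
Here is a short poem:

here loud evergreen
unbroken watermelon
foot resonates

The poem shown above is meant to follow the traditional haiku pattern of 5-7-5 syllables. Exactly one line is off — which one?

Line 3

Line 1: here(1) + loud(1) + evergreen(3) = 5 ✓
Line 2: unbroken(3) + watermelon(4) = 7 ✓
Line 3: foot(1) + resonates(3) = 4 (expected 5)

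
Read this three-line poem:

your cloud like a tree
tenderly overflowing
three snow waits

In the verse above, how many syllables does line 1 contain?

Line 1: "your cloud like a tree": 1+1+1+1+1 = 5

5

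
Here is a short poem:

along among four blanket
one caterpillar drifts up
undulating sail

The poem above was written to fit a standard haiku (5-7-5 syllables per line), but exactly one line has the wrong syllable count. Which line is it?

Line 1

Line 1: along(2) + among(2) + four(1) + blanket(2) = 7 (expected 5)
Line 2: one(1) + caterpillar(4) + drifts(1) + up(1) = 7 ✓
Line 3: undulating(4) + sail(1) = 5 ✓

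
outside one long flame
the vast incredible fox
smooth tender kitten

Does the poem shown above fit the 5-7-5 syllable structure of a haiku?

Yes

Line 1: outside(2) + one(1) + long(1) + flame(1) = 5 ✓
Line 2: the(1) + vast(1) + incredible(4) + fox(1) = 7 ✓
Line 3: smooth(1) + tender(2) + kitten(2) = 5 ✓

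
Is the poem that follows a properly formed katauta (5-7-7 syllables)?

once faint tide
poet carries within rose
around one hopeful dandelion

Line 1: once(1) + faint(1) + tide(1) = 3 (expected 5)
Line 2: poet(2) + carries(2) + within(2) + rose(1) = 7 ✓
Line 3: around(2) + one(1) + hopeful(2) + dandelion(4) = 9 (expected 7)

No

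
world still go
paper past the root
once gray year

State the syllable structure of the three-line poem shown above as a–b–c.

3–5–3

Line 1: "world still go": 1+1+1 = 3
Line 2: "paper past the root": 2+1+1+1 = 5
Line 3: "once gray year": 1+1+1 = 3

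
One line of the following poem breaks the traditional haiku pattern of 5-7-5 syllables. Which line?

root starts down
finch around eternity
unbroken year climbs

Line 1: root (1), starts (1), down (1) → 3 (expected 5)
Line 2: finch (1), around (2), eternity (4) → 7 ✓
Line 3: unbroken (3), year (1), climbs (1) → 5 ✓

Line 1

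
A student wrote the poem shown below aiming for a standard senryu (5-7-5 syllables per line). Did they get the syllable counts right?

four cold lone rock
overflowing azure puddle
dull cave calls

Line 1: four(1) + cold(1) + lone(1) + rock(1) = 4 (expected 5)
Line 2: overflowing(4) + azure(2) + puddle(2) = 8 (expected 7)
Line 3: dull(1) + cave(1) + calls(1) = 3 (expected 5)

No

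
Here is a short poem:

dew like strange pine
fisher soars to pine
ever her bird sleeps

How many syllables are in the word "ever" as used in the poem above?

2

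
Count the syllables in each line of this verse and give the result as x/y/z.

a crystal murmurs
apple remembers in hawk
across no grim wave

Line 1: a (1), crystal (2), murmurs (2) → 5
Line 2: apple (2), remembers (3), in (1), hawk (1) → 7
Line 3: across (2), no (1), grim (1), wave (1) → 5

5/7/5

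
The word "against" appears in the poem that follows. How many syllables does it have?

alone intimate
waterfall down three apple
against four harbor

2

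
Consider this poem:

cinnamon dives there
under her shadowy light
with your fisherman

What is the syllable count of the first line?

The first line: cinnamon (3), dives (1), there (1) → 5

5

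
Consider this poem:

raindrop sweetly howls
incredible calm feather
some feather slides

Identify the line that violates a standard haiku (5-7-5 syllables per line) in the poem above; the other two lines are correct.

Line 1: "raindrop sweetly howls": 2+2+1 = 5 ✓
Line 2: "incredible calm feather": 4+1+2 = 7 ✓
Line 3: "some feather slides": 1+2+1 = 4 (expected 5)

The third line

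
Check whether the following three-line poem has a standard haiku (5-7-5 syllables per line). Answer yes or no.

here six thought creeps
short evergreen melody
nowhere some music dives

Line 1: here(1) + six(1) + thought(1) + creeps(1) = 4 (expected 5)
Line 2: short(1) + evergreen(3) + melody(3) = 7 ✓
Line 3: nowhere(2) + some(1) + music(2) + dives(1) = 6 (expected 5)

No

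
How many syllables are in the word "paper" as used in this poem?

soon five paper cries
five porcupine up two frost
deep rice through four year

"paper" has 2 syllables.

2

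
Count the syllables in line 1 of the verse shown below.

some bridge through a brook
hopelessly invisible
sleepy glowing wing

Line 1: some (1), bridge (1), through (1), a (1), brook (1) → 5

5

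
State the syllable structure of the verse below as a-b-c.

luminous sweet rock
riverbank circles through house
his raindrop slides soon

5-7-5

Line 1: luminous (3), sweet (1), rock (1) → 5
Line 2: riverbank (3), circles (2), through (1), house (1) → 7
Line 3: his (1), raindrop (2), slides (1), soon (1) → 5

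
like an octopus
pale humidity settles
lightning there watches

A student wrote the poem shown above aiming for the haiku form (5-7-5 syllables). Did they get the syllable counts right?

Line 1: like(1) + an(1) + octopus(3) = 5 ✓
Line 2: pale(1) + humidity(4) + settles(2) = 7 ✓
Line 3: lightning(2) + there(1) + watches(2) = 5 ✓

Yes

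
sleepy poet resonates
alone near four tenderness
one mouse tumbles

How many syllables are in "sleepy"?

2

"sleepy" has 2 syllables.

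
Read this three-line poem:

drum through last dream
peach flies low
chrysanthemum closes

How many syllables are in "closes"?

2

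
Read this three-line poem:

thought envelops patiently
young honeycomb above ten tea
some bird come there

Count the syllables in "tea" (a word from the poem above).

"tea" has 1 syllable.

1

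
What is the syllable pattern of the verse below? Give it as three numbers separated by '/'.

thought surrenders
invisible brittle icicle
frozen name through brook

4/9/5

Line 1: "thought surrenders": 1+3 = 4
Line 2: "invisible brittle icicle": 4+2+3 = 9
Line 3: "frozen name through brook": 2+1+1+1 = 5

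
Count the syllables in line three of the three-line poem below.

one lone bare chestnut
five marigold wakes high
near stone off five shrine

5

Line three: "near stone off five shrine": 1+1+1+1+1 = 5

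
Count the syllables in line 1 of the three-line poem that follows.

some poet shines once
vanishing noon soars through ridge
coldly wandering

Line 1: "some poet shines once": 1+2+1+1 = 5

5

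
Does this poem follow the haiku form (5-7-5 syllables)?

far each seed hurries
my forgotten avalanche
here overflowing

Line 1: "far each seed hurries": 1+1+1+2 = 5 ✓
Line 2: "my forgotten avalanche": 1+3+3 = 7 ✓
Line 3: "here overflowing": 1+4 = 5 ✓

Yes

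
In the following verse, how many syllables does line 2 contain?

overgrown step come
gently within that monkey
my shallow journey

Line 2: gently(2) + within(2) + that(1) + monkey(2) = 7

7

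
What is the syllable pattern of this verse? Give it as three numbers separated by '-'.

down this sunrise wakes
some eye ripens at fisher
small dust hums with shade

5-7-5

Line 1: "down this sunrise wakes": 1+1+2+1 = 5
Line 2: "some eye ripens at fisher": 1+1+2+1+2 = 7
Line 3: "small dust hums with shade": 1+1+1+1+1 = 5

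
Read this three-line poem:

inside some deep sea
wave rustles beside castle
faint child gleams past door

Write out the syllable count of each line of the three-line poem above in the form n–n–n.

5–7–5

Line 1: inside(2) + some(1) + deep(1) + sea(1) = 5
Line 2: wave(1) + rustles(2) + beside(2) + castle(2) = 7
Line 3: faint(1) + child(1) + gleams(1) + past(1) + door(1) = 5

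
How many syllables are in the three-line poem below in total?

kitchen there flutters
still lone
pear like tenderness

12

Line 1: "kitchen there flutters": 2+1+2 = 5
Line 2: "still lone": 1+1 = 2
Line 3: "pear like tenderness": 1+1+3 = 5
Total: 5 + 2 + 5 = 12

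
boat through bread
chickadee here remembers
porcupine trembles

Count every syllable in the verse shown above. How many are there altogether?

15

Line 1: boat (1), through (1), bread (1) → 3
Line 2: chickadee (3), here (1), remembers (3) → 7
Line 3: porcupine (3), trembles (2) → 5
Total: 3 + 7 + 5 = 15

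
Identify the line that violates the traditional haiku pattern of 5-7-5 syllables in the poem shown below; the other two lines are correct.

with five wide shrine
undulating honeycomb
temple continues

The first line

Line 1: with(1) + five(1) + wide(1) + shrine(1) = 4 (expected 5)
Line 2: undulating(4) + honeycomb(3) = 7 ✓
Line 3: temple(2) + continues(3) = 5 ✓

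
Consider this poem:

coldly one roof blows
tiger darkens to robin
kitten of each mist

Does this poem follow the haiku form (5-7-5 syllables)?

Line 1: "coldly one roof blows": 2+1+1+1 = 5 ✓
Line 2: "tiger darkens to robin": 2+2+1+2 = 7 ✓
Line 3: "kitten of each mist": 2+1+1+1 = 5 ✓

Yes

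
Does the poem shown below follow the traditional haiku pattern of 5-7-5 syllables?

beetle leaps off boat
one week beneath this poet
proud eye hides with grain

Yes

Line 1: "beetle leaps off boat": 2+1+1+1 = 5 ✓
Line 2: "one week beneath this poet": 1+1+2+1+2 = 7 ✓
Line 3: "proud eye hides with grain": 1+1+1+1+1 = 5 ✓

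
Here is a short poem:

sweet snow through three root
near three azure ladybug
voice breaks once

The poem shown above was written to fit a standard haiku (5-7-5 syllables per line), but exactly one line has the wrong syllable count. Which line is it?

The third line

Line 1: sweet(1) + snow(1) + through(1) + three(1) + root(1) = 5 ✓
Line 2: near(1) + three(1) + azure(2) + ladybug(3) = 7 ✓
Line 3: voice(1) + breaks(1) + once(1) = 3 (expected 5)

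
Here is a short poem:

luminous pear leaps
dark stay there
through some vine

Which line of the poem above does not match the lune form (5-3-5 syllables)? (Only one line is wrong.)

Line 1: "luminous pear leaps": 3+1+1 = 5 ✓
Line 2: "dark stay there": 1+1+1 = 3 ✓
Line 3: "through some vine": 1+1+1 = 3 (expected 5)

Line 3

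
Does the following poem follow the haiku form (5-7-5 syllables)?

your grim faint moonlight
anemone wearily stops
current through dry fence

Line 1: your (1), grim (1), faint (1), moonlight (2) → 5 ✓
Line 2: anemone (4), wearily (3), stops (1) → 8 (expected 7)
Line 3: current (2), through (1), dry (1), fence (1) → 5 ✓

No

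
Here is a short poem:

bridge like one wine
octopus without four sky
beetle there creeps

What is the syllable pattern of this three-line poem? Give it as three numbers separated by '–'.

Line 1: "bridge like one wine": 1+1+1+1 = 4
Line 2: "octopus without four sky": 3+2+1+1 = 7
Line 3: "beetle there creeps": 2+1+1 = 4

4–7–4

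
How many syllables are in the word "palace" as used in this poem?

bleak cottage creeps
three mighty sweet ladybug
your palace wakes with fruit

2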